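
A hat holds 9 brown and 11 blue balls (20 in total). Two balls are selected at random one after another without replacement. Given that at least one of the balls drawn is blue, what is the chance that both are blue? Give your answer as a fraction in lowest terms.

5/14

P(both blue) = C(11,2)/C(20,2) = 11/38; P(at least one blue) = 1 − C(9,2)/C(20,2) = 77/95.
Since 'both blue' ⊆ 'at least one blue', P(both | at least one) = 11/38 / 77/95 = 5/14 ≈ 0.3571.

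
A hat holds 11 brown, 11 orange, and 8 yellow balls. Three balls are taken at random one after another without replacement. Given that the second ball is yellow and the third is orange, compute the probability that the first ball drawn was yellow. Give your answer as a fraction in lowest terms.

P(first=yellow and the second ball is yellow and the third is orange) = (8/30)·(7/29)·(11/28) = 11/435.
P(E) = Σ over first color = 121/3045 + 22/609 + 11/435 = 44/435.
By Bayes, P(first=yellow | E) = 11/435 / 44/435 = 1/4 ≈ 0.2500.

1/4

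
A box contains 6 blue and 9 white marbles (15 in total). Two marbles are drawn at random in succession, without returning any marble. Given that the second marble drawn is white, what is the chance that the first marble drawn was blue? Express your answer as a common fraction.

P(first=blue and the second marble drawn is white) = (6/15)·(9/14) = 9/35.
P(the second marble drawn is white) = Σ over first color = 9/35 + 12/35 = 3/5.
By Bayes, P(first=blue | the second marble drawn is white) = 9/35 / 3/5 = 3/7 ≈ 0.4286.

3/7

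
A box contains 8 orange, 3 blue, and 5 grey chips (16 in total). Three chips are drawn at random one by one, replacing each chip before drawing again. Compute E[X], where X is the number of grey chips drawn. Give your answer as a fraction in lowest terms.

15/16

By linearity of expectation, E[X] = Σ P(draw i is grey); each independent draw has P(grey) = 5/16.
E[X] = 3 · 5/16 = 15/16 ≈ 0.9375.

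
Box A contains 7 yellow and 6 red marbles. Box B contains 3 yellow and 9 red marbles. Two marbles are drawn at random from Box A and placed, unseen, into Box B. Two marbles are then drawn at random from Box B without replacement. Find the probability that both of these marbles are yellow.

Condition on how many of the transferred marbles are yellow (from Box A: 7 yellow of 13; then Box B has 14 total).
  0 yellow: C(7,0)C(6,2)/C(13,2) = 5/26; then P = C(3,2)/C(14,2) = 3/91
  1 yellow: C(7,1)C(6,1)/C(13,2) = 7/13; then P = C(4,2)/C(14,2) = 6/91
  2 yellow: C(7,2)C(6,0)/C(13,2) = 7/26; then P = C(5,2)/C(14,2) = 10/91
P(both yellow) = 1/14 ≈ 0.0714.

1/14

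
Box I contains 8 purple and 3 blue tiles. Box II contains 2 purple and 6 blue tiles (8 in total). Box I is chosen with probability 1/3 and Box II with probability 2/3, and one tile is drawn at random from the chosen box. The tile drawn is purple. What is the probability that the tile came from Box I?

P(purple | Box I) = 8/11; P(purple | Box II) = 1/4.
P(purple) = 1/3·8/11 + 2/3·1/4 = 9/22.
By Bayes' rule, P(Box I | purple) = 8/33 / 9/22 = 16/27 ≈ 0.5926.

16/27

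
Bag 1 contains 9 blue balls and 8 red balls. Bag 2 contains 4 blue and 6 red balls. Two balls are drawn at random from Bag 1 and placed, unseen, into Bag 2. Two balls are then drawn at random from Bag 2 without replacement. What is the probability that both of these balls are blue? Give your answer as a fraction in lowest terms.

Condition on how many of the transferred balls are blue (from Bag 1: 9 blue of 17; then Bag 2 has 12 total).
  0 blue: C(9,0)C(8,2)/C(17,2) = 7/34; then P = C(4,2)/C(12,2) = 1/11
  1 blue: C(9,1)C(8,1)/C(17,2) = 9/17; then P = C(5,2)/C(12,2) = 5/33
  2 blue: C(9,2)C(8,0)/C(17,2) = 9/34; then P = C(6,2)/C(12,2) = 5/22
P(both blue) = 7/44 ≈ 0.1591.

7/44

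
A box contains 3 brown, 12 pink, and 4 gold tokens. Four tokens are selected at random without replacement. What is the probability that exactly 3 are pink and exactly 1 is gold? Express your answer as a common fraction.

220/969

Unordered draws without replacement: count favorable combinations over C(19,4).
Favorable = C(3,0) · C(12,3) · C(4,1) = 880; total = C(19,4) = 3876.
P = 880/3876 = 220/969 ≈ 0.2270.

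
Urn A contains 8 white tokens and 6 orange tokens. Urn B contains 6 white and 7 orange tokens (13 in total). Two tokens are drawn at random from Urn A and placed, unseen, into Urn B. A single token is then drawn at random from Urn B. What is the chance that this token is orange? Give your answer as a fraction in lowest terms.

11/21

Condition on how many of the transferred tokens are orange (from Urn A: 6 orange of 14; then Urn B has 15 total).
  0 orange: C(6,0)C(8,2)/C(14,2) = 4/13; then P = 7/15
  1 orange: C(6,1)C(8,1)/C(14,2) = 48/91; then P = 8/15
  2 orange: C(6,2)C(8,0)/C(14,2) = 15/91; then P = 9/15
P(orange from Urn B) = 11/21 ≈ 0.5238.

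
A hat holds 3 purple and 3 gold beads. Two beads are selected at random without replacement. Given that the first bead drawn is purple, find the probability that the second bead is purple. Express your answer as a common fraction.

2/5

After removing 1 purple, the hat has 2 purple out of 5 remaining.
P(second is purple | given) = 2/5 ≈ 0.4000.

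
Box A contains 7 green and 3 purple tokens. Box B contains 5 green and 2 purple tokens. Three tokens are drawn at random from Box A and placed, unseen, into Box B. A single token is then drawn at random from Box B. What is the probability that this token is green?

Condition on how many of the transferred tokens are green (from Box A: 7 green of 10; then Box B has 10 total).
  0 green: C(7,0)C(3,3)/C(10,3) = 1/120; then P = 5/10
  1 green: C(7,1)C(3,2)/C(10,3) = 7/40; then P = 6/10
  2 green: C(7,2)C(3,1)/C(10,3) = 21/40; then P = 7/10
  3 green: C(7,3)C(3,0)/C(10,3) = 7/24; then P = 8/10
P(green from Box B) = 71/100 ≈ 0.7100.

71/100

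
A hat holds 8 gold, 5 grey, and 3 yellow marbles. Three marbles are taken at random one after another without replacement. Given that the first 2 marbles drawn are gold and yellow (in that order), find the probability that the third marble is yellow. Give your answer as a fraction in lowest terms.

1/7

After removing 1 gold, 1 yellow, the hat has 2 yellow out of 14 remaining.
P(third is yellow | given) = 2/14 = 1/7 ≈ 0.1429.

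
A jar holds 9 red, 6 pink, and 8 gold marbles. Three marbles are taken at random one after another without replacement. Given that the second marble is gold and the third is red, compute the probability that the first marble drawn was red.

P(first=red and the second marble is gold and the third is red) = (9/23)·(8/22)·(8/21) = 96/1771.
P(E) = Σ over first color = 96/1771 + 72/1771 + 12/253 = 36/253.
By Bayes, P(first=red | E) = 96/1771 / 36/253 = 8/21 ≈ 0.3810.

8/21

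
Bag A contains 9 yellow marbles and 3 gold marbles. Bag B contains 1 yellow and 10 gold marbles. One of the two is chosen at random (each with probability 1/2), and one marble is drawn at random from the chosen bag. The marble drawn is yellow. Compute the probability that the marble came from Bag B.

4/37

P(yellow | Bag A) = 3/4; P(yellow | Bag B) = 1/11.
P(yellow) = 1/2·3/4 + 1/2·1/11 = 37/88.
By Bayes' rule, P(Bag B | yellow) = 1/22 / 37/88 = 4/37 ≈ 0.1081.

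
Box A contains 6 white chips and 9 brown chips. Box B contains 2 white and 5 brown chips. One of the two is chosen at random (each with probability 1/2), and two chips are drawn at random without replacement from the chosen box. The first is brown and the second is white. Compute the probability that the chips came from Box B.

P(E | Box A) = 9/35; P(E | Box B) = 5/21.
P(E) = 1/2·9/35 + 1/2·5/21 = 26/105.
By Bayes' rule, P(Box B | E) = 5/42 / 26/105 = 25/52 ≈ 0.4808.

25/52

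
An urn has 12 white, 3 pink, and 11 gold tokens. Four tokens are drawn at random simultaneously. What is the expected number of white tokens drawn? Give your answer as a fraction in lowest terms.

By linearity of expectation, E[X] = Σ P(draw i is white); by symmetry each draw (even without replacement) has P(white) = 12/26.
E[X] = 4 · 12/26 = 24/13 ≈ 1.8462.

24/13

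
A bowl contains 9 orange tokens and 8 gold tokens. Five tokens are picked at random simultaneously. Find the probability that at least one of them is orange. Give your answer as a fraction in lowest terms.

Use the complement: P(at least one orange) = 1 − P(no orange).
P(none) = C(8,5)/C(17,5) = 56/6188.
So P = 1 − 56/6188 = 219/221 ≈ 0.9910.

219/221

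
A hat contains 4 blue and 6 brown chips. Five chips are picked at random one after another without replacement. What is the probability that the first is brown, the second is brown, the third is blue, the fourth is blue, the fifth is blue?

Multiply the conditional probability of each draw in order, without replacement, so each draw removes one from its color and from the total.
P = (6/10) · (5/9) · (4/8) · (3/7) · (2/6) = 1/42 ≈ 0.0238.

1/42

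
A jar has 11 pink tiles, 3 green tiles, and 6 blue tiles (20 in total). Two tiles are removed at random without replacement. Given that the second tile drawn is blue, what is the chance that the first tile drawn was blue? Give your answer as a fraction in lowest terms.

P(first=blue and the second tile drawn is blue) = (6/20)·(5/19) = 3/38.
P(the second tile drawn is blue) = Σ over first color = 33/190 + 9/190 + 3/38 = 3/10.
By Bayes, P(first=blue | the second tile drawn is blue) = 3/38 / 3/10 = 5/19 ≈ 0.2632.

5/19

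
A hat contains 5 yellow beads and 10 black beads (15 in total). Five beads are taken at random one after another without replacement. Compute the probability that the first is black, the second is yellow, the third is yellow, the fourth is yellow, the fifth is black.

15/1001

Multiply the conditional probability of each draw in order, without replacement, so each draw removes one from its color and from the total.
P = (10/15) · (5/14) · (4/13) · (3/12) · (9/11) = 15/1001 ≈ 0.0150.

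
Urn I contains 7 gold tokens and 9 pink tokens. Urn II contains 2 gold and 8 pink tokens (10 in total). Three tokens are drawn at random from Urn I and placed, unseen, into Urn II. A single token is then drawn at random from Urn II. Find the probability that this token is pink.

Condition on how many of the transferred tokens are pink (from Urn I: 9 pink of 16; then Urn II has 13 total).
  0 pink: C(9,0)C(7,3)/C(16,3) = 1/16; then P = 8/13
  1 pink: C(9,1)C(7,2)/C(16,3) = 27/80; then P = 9/13
  2 pink: C(9,2)C(7,1)/C(16,3) = 9/20; then P = 10/13
  3 pink: C(9,3)C(7,0)/C(16,3) = 3/20; then P = 11/13
P(pink from Urn II) = 155/208 ≈ 0.7452.

155/208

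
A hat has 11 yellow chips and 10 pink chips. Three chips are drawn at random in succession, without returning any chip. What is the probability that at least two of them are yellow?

143/266

Sum the hypergeometric tail for j = 2,…,3 yellow chips.
Favorable = C(11,2)·C(10,1) + C(11,3)·C(10,0) = 715; total = C(21,3) = 1330.
P = 715/1330 = 143/266 ≈ 0.5376.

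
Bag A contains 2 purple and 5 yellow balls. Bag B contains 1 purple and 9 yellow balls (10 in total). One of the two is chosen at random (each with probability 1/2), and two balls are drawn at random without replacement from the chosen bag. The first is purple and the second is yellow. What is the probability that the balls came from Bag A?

P(E | Bag A) = 5/21; P(E | Bag B) = 1/10.
P(E) = 1/2·5/21 + 1/2·1/10 = 71/420.
By Bayes' rule, P(Bag A | E) = 5/42 / 71/420 = 50/71 ≈ 0.7042.

50/71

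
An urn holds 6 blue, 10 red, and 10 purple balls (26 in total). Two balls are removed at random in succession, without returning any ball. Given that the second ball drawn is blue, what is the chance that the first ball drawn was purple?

2/5

P(first=purple and the second ball drawn is blue) = (10/26)·(6/25) = 6/65.
P(the second ball drawn is blue) = Σ over first color = 3/65 + 6/65 + 6/65 = 3/13.
By Bayes, P(first=purple | the second ball drawn is blue) = 6/65 / 3/13 = 2/5 ≈ 0.4000.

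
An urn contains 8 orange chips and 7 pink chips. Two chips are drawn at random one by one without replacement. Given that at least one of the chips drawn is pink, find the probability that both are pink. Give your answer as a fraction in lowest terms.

P(both pink) = C(7,2)/C(15,2) = 1/5; P(at least one pink) = 1 − C(8,2)/C(15,2) = 11/15.
Since 'both pink' ⊆ 'at least one pink', P(both | at least one) = 1/5 / 11/15 = 3/11 ≈ 0.2727.

3/11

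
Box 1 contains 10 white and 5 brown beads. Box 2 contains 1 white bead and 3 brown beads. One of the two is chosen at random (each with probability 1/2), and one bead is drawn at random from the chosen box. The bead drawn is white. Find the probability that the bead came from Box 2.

3/11

P(white | Box 1) = 2/3; P(white | Box 2) = 1/4.
P(white) = 1/2·2/3 + 1/2·1/4 = 11/24.
By Bayes' rule, P(Box 2 | white) = 1/8 / 11/24 = 3/11 ≈ 0.2727.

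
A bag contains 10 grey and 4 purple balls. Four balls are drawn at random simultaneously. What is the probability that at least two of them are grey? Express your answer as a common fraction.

Sum the hypergeometric tail for j = 2,…,4 grey balls.
Favorable = C(10,2)·C(4,2) + C(10,3)·C(4,1) + C(10,4)·C(4,0) = 960; total = C(14,4) = 1001.
P = 960/1001 = 960/1001 ≈ 0.9590.

960/1001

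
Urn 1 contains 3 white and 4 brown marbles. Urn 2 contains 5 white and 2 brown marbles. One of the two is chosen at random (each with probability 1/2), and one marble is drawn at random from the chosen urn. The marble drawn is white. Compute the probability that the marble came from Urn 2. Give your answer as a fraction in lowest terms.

5/8

P(white | Urn 1) = 3/7; P(white | Urn 2) = 5/7.
P(white) = 1/2·3/7 + 1/2·5/7 = 4/7.
By Bayes' rule, P(Urn 2 | white) = 5/14 / 4/7 = 5/8 ≈ 0.6250.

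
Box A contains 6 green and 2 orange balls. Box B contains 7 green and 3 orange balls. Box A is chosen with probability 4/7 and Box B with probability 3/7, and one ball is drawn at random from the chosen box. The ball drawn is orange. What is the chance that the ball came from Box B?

9/19

P(orange | Box A) = 1/4; P(orange | Box B) = 3/10.
P(orange) = 4/7·1/4 + 3/7·3/10 = 19/70.
By Bayes' rule, P(Box B | orange) = 9/70 / 19/70 = 9/19 ≈ 0.4737.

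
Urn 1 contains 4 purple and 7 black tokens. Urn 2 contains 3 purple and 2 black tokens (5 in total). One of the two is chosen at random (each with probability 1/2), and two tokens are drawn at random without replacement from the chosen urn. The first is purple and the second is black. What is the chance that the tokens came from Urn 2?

33/61

P(E | Urn 1) = 14/55; P(E | Urn 2) = 3/10.
P(E) = 1/2·14/55 + 1/2·3/10 = 61/220.
By Bayes' rule, P(Urn 2 | E) = 3/20 / 61/220 = 33/61 ≈ 0.5410.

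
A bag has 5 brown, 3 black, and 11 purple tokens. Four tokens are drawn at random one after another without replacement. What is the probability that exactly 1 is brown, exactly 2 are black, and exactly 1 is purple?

Unordered draws without replacement: count favorable combinations over C(19,4).
Favorable = C(5,1) · C(3,2) · C(11,1) = 165; total = C(19,4) = 3876.
P = 165/3876 = 55/1292 ≈ 0.0426.

55/1292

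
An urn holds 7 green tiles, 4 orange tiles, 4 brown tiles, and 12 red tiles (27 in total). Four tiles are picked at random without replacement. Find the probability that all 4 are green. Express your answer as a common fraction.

7/3510

Unordered draws without replacement: count favorable combinations over C(27,4).
Favorable = C(7,4) · C(4,0) · C(4,0) · C(12,0) = 35; total = C(27,4) = 17550.
P = 35/17550 = 7/3510 ≈ 0.0020.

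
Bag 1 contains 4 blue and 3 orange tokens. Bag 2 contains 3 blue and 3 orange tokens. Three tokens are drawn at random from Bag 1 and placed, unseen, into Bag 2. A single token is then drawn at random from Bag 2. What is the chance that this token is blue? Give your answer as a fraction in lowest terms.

Condition on how many of the transferred tokens are blue (from Bag 1: 4 blue of 7; then Bag 2 has 9 total).
  0 blue: C(4,0)C(3,3)/C(7,3) = 1/35; then P = 3/9
  1 blue: C(4,1)C(3,2)/C(7,3) = 12/35; then P = 4/9
  2 blue: C(4,2)C(3,1)/C(7,3) = 18/35; then P = 5/9
  3 blue: C(4,3)C(3,0)/C(7,3) = 4/35; then P = 6/9
P(blue from Bag 2) = 11/21 ≈ 0.5238.

11/21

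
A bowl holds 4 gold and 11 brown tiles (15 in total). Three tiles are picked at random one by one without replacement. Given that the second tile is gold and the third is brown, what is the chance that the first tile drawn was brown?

P(first=brown and the second tile is gold and the third is brown) = (11/15)·(4/14)·(10/13) = 44/273.
P(E) = Σ over first color = 22/455 + 44/273 = 22/105.
By Bayes, P(first=brown | E) = 44/273 / 22/105 = 10/13 ≈ 0.7692.

10/13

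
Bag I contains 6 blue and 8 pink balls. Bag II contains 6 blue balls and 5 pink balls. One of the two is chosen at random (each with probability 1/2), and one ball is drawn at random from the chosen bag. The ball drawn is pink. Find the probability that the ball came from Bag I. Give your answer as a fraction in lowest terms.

P(pink | Bag I) = 4/7; P(pink | Bag II) = 5/11.
P(pink) = 1/2·4/7 + 1/2·5/11 = 79/154.
By Bayes' rule, P(Bag I | pink) = 2/7 / 79/154 = 44/79 ≈ 0.5570.

44/79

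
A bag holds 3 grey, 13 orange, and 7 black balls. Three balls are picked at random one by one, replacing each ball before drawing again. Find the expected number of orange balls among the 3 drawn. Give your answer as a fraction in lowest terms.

By linearity of expectation, E[X] = Σ P(draw i is orange); each independent draw has P(orange) = 13/23.
E[X] = 3 · 13/23 = 39/23 ≈ 1.6957.

39/23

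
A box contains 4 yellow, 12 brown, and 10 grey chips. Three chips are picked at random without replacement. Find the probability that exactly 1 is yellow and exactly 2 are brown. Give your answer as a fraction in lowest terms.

33/325

Unordered draws without replacement: count favorable combinations over C(26,3).
Favorable = C(4,1) · C(12,2) · C(10,0) = 264; total = C(26,3) = 2600.
P = 264/2600 = 33/325 ≈ 0.1015.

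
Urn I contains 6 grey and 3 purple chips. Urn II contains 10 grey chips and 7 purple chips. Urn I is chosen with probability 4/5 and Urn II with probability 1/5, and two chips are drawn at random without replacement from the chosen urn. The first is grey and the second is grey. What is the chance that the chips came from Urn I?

136/163

P(E | Urn I) = 5/12; P(E | Urn II) = 45/136.
P(E) = 4/5·5/12 + 1/5·45/136 = 163/408.
By Bayes' rule, P(Urn I | E) = 1/3 / 163/408 = 136/163 ≈ 0.8344.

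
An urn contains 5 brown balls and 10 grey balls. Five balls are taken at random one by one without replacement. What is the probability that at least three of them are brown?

167/1001

Sum the hypergeometric tail for j = 3,…,5 brown balls.
Favorable = C(5,3)·C(10,2) + C(5,4)·C(10,1) + C(5,5)·C(10,0) = 501; total = C(15,5) = 3003.
P = 501/3003 = 167/1001 ≈ 0.1668.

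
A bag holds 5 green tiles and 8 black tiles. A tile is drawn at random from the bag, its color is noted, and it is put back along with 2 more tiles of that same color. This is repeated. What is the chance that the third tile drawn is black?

8/13

Sum over the four possibilities for the first two draws (black/not-black each), tracking how the black count and total change by +2 per draw.
P(third is black) = 8/13 ≈ 0.6154. (In a Pólya urn every draw has the same marginal probability 8/13.)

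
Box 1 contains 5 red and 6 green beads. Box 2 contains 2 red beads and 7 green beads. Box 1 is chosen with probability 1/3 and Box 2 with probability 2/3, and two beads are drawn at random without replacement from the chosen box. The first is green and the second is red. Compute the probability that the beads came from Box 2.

P(E | Box 1) = 3/11; P(E | Box 2) = 7/36.
P(E) = 1/3·3/11 + 2/3·7/36 = 131/594.
By Bayes' rule, P(Box 2 | E) = 7/54 / 131/594 = 77/131 ≈ 0.5878.

77/131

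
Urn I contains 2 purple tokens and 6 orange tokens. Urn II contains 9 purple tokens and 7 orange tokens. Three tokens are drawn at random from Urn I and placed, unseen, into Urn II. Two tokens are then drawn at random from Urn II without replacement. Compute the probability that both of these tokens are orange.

Condition on how many of the transferred tokens are orange (from Urn I: 6 orange of 8; then Urn II has 19 total).
  1 orange: C(6,1)C(2,2)/C(8,3) = 3/28; then P = C(8,2)/C(19,2) = 28/171
  2 orange: C(6,2)C(2,1)/C(8,3) = 15/28; then P = C(9,2)/C(19,2) = 4/19
  3 orange: C(6,3)C(2,0)/C(8,3) = 5/14; then P = C(10,2)/C(19,2) = 5/19
P(both orange) = 179/798 ≈ 0.2243.

179/798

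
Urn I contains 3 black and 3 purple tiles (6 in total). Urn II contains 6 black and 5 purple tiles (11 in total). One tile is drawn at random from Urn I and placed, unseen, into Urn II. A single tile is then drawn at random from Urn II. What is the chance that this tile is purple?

Condition on how many of the transferred tiles are purple (from Urn I: 3 purple of 6; then Urn II has 12 total).
  0 purple: C(3,0)C(3,1)/C(6,1) = 1/2; then P = 5/12
  1 purple: C(3,1)C(3,0)/C(6,1) = 1/2; then P = 6/12
P(purple from Urn II) = 11/24 ≈ 0.4583.

11/24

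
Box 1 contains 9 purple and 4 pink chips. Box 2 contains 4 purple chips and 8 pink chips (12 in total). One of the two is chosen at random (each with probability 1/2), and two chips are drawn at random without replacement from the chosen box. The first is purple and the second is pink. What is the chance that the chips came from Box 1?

99/203

P(E | Box 1) = 3/13; P(E | Box 2) = 8/33.
P(E) = 1/2·3/13 + 1/2·8/33 = 203/858.
By Bayes' rule, P(Box 1 | E) = 3/26 / 203/858 = 99/203 ≈ 0.4877.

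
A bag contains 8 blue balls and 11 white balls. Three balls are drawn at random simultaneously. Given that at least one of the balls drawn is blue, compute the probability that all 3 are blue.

14/201

P(all 3 blue) = C(8,3)/C(19,3) = 56/969; P(at least one blue) = 1 − C(11,3)/C(19,3) = 268/323.
Since 'all 3 blue' ⊆ 'at least one blue', P(all 3 | at least one) = 56/969 / 268/323 = 14/201 ≈ 0.0697.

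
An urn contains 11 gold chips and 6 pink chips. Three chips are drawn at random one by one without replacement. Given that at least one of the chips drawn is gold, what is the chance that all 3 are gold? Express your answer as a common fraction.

1/4

P(all 3 gold) = C(11,3)/C(17,3) = 33/136; P(at least one gold) = 1 − C(6,3)/C(17,3) = 33/34.
Since 'all 3 gold' ⊆ 'at least one gold', P(all 3 | at least one) = 33/136 / 33/34 = 1/4 ≈ 0.2500.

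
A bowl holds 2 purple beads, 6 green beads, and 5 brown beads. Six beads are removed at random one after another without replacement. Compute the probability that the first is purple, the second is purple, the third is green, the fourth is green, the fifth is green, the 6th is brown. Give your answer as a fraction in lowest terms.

5/5148

Multiply the conditional probability of each draw in order, without replacement, so each draw removes one from its color and from the total.
P = (2/13) · (1/12) · (6/11) · (5/10) · (4/9) · (5/8) = 5/5148 ≈ 0.0010.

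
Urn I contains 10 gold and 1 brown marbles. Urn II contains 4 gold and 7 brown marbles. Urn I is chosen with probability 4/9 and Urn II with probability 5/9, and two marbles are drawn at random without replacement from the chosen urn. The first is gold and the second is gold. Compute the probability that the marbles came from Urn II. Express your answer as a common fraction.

1/7

P(E | Urn I) = 9/11; P(E | Urn II) = 6/55.
P(E) = 4/9·9/11 + 5/9·6/55 = 14/33.
By Bayes' rule, P(Urn II | E) = 2/33 / 14/33 = 1/7 ≈ 0.1429.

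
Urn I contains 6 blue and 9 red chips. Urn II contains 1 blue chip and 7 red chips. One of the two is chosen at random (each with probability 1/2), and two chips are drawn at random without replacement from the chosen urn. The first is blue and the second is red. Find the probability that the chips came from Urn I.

72/107

P(E | Urn I) = 9/35; P(E | Urn II) = 1/8.
P(E) = 1/2·9/35 + 1/2·1/8 = 107/560.
By Bayes' rule, P(Urn I | E) = 9/70 / 107/560 = 72/107 ≈ 0.6729.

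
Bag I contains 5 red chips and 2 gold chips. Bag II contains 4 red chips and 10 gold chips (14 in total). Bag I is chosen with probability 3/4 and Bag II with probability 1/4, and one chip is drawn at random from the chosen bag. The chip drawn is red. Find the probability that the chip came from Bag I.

15/17

P(red | Bag I) = 5/7; P(red | Bag II) = 2/7.
P(red) = 3/4·5/7 + 1/4·2/7 = 17/28.
By Bayes' rule, P(Bag I | red) = 15/28 / 17/28 = 15/17 ≈ 0.8824.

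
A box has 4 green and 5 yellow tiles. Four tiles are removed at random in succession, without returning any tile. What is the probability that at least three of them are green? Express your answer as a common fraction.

Sum the hypergeometric tail for j = 3,…,4 green tiles.
Favorable = C(4,3)·C(5,1) + C(4,4)·C(5,0) = 21; total = C(9,4) = 126.
P = 21/126 = 1/6 ≈ 0.1667.

1/6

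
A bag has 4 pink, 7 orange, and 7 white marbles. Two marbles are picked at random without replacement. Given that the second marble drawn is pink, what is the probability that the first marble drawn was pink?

3/17

P(first=pink and the second marble drawn is pink) = (4/18)·(3/17) = 2/51.
P(the second marble drawn is pink) = Σ over first color = 2/51 + 14/153 + 14/153 = 2/9.
By Bayes, P(first=pink | the second marble drawn is pink) = 2/51 / 2/9 = 3/17 ≈ 0.1765.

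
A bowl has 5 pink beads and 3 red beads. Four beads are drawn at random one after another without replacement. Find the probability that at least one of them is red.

13/14

Use the complement: P(at least one red) = 1 − P(no red).
P(none) = C(5,4)/C(8,4) = 5/70.
So P = 1 − 5/70 = 13/14 ≈ 0.9286.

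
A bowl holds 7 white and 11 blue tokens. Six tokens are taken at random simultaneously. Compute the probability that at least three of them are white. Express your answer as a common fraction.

Sum the hypergeometric tail for j = 3,…,6 white tokens.
Favorable = C(7,3)·C(11,3) + C(7,4)·C(11,2) + C(7,5)·C(11,1) + C(7,6)·C(11,0) = 7938; total = C(18,6) = 18564.
P = 7938/18564 = 189/442 ≈ 0.4276.

189/442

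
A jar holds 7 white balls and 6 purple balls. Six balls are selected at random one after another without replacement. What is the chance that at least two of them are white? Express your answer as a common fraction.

1673/1716

Sum the hypergeometric tail for j = 2,…,6 white balls.
Favorable = C(7,2)·C(6,4) + C(7,3)·C(6,3) + C(7,4)·C(6,2) + C(7,5)·C(6,1) + C(7,6)·C(6,0) = 1673; total = C(13,6) = 1716.
P = 1673/1716 = 1673/1716 ≈ 0.9749.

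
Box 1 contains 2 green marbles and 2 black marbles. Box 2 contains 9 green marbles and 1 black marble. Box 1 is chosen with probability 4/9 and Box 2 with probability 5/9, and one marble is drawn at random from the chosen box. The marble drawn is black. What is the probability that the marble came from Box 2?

1/5

P(black | Box 1) = 1/2; P(black | Box 2) = 1/10.
P(black) = 4/9·1/2 + 5/9·1/10 = 5/18.
By Bayes' rule, P(Box 2 | black) = 1/18 / 5/18 = 1/5 ≈ 0.2000.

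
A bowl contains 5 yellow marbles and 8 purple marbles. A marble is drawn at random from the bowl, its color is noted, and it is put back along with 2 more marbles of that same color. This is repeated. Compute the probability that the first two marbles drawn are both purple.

After a purple draw the bowl holds 10 purple out of 15.
P = (8/13)·(10/15) = 16/39 ≈ 0.4103.

16/39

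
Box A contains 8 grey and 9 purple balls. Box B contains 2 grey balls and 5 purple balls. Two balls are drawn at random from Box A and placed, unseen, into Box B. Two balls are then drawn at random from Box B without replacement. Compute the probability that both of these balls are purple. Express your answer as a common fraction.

529/1224

Condition on how many of the transferred balls are purple (from Box A: 9 purple of 17; then Box B has 9 total).
  0 purple: C(9,0)C(8,2)/C(17,2) = 7/34; then P = C(5,2)/C(9,2) = 5/18
  1 purple: C(9,1)C(8,1)/C(17,2) = 9/17; then P = C(6,2)/C(9,2) = 5/12
  2 purple: C(9,2)C(8,0)/C(17,2) = 9/34; then P = C(7,2)/C(9,2) = 7/12
P(both purple) = 529/1224 ≈ 0.4322.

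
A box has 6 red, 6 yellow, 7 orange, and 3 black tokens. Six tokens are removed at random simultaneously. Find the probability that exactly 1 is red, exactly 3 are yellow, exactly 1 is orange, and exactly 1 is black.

Unordered draws without replacement: count favorable combinations over C(22,6).
Favorable = C(6,1) · C(6,3) · C(7,1) · C(3,1) = 2520; total = C(22,6) = 74613.
P = 2520/74613 = 120/3553 ≈ 0.0338.

120/3553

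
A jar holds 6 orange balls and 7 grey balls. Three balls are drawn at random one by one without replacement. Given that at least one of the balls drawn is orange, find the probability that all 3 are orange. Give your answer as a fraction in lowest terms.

20/251

P(all 3 orange) = C(6,3)/C(13,3) = 10/143; P(at least one orange) = 1 − C(7,3)/C(13,3) = 251/286.
Since 'all 3 orange' ⊆ 'at least one orange', P(all 3 | at least one) = 10/143 / 251/286 = 20/251 ≈ 0.0797.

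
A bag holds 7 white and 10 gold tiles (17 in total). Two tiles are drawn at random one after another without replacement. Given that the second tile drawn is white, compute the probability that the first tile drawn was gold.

5/8

P(first=gold and the second tile drawn is white) = (10/17)·(7/16) = 35/136.
P(the second tile drawn is white) = Σ over first color = 21/136 + 35/136 = 7/17.
By Bayes, P(first=gold | the second tile drawn is white) = 35/136 / 7/17 = 5/8 ≈ 0.6250.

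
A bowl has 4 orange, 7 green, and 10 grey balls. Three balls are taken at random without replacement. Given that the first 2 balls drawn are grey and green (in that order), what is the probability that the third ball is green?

After removing 1 green, 1 grey, the bowl has 6 green out of 19 remaining.
P(third is green | given) = 6/19 ≈ 0.3158.

6/19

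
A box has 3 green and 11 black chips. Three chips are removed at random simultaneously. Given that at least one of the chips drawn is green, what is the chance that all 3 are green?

1/199

P(all 3 green) = C(3,3)/C(14,3) = 1/364; P(at least one green) = 1 − C(11,3)/C(14,3) = 199/364.
Since 'all 3 green' ⊆ 'at least one green', P(all 3 | at least one) = 1/364 / 199/364 = 1/199 ≈ 0.0050.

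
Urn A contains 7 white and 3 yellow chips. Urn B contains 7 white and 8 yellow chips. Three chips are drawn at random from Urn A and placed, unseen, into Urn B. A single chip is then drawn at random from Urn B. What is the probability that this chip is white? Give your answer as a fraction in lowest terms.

Condition on how many of the transferred chips are white (from Urn A: 7 white of 10; then Urn B has 18 total).
  0 white: C(7,0)C(3,3)/C(10,3) = 1/120; then P = 7/18
  1 white: C(7,1)C(3,2)/C(10,3) = 7/40; then P = 8/18
  2 white: C(7,2)C(3,1)/C(10,3) = 21/40; then P = 9/18
  3 white: C(7,3)C(3,0)/C(10,3) = 7/24; then P = 10/18
P(white from Urn B) = 91/180 ≈ 0.5056.

91/180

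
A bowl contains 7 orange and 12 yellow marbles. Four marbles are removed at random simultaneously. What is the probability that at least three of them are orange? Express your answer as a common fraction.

455/3876

Sum the hypergeometric tail for j = 3,…,4 orange marbles.
Favorable = C(7,3)·C(12,1) + C(7,4)·C(12,0) = 455; total = C(19,4) = 3876.
P = 455/3876 = 455/3876 ≈ 0.1174.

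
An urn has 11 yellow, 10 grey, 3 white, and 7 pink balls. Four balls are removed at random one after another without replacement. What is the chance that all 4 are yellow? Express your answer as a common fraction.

Unordered draws without replacement: count favorable combinations over C(31,4).
Favorable = C(11,4) · C(10,0) · C(3,0) · C(7,0) = 330; total = C(31,4) = 31465.
P = 330/31465 = 66/6293 ≈ 0.0105.

66/6293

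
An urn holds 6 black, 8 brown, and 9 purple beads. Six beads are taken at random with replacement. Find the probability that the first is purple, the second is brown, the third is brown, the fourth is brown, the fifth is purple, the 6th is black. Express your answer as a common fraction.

Multiply the conditional probability of each draw in order, with replacement (the composition resets each draw).
P = (9/23) · (8/23) · (8/23) · (8/23) · (9/23) · (6/23) = 248832/148035889 ≈ 0.0017.

248832/148035889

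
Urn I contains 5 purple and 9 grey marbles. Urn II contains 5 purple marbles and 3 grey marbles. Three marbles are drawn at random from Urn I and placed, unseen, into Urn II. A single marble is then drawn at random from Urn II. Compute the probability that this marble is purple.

Condition on how many of the transferred marbles are purple (from Urn I: 5 purple of 14; then Urn II has 11 total).
  0 purple: C(5,0)C(9,3)/C(14,3) = 3/13; then P = 5/11
  1 purple: C(5,1)C(9,2)/C(14,3) = 45/91; then P = 6/11
  2 purple: C(5,2)C(9,1)/C(14,3) = 45/182; then P = 7/11
  3 purple: C(5,3)C(9,0)/C(14,3) = 5/182; then P = 8/11
P(purple from Urn II) = 85/154 ≈ 0.5519.

85/154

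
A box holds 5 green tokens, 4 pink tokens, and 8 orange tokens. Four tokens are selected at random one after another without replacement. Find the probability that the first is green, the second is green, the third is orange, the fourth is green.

1/119

Multiply the conditional probability of each draw in order, without replacement, so each draw removes one from its color and from the total.
P = (5/17) · (4/16) · (8/15) · (3/14) = 1/119 ≈ 0.0084.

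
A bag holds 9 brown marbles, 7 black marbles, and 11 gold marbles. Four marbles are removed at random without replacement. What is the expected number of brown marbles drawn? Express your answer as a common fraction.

By linearity of expectation, E[X] = Σ P(draw i is brown); by symmetry each draw (even without replacement) has P(brown) = 9/27.
E[X] = 4 · 9/27 = 4/3 ≈ 1.3333.

4/3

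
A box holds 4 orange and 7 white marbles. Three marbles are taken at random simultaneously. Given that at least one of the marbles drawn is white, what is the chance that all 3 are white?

5/23

P(all 3 white) = C(7,3)/C(11,3) = 7/33; P(at least one white) = 1 − C(4,3)/C(11,3) = 161/165.
Since 'all 3 white' ⊆ 'at least one white', P(all 3 | at least one) = 7/33 / 161/165 = 5/23 ≈ 0.2174.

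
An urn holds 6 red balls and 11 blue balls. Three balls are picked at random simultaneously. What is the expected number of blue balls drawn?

33/17

By linearity of expectation, E[X] = Σ P(draw i is blue); by symmetry each draw (even without replacement) has P(blue) = 11/17.
E[X] = 3 · 11/17 = 33/17 ≈ 1.9412.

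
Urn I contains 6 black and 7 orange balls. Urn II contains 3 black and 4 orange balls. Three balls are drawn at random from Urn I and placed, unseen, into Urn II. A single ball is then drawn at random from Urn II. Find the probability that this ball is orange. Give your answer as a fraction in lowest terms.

73/130

Condition on how many of the transferred balls are orange (from Urn I: 7 orange of 13; then Urn II has 10 total).
  0 orange: C(7,0)C(6,3)/C(13,3) = 10/143; then P = 4/10
  1 orange: C(7,1)C(6,2)/C(13,3) = 105/286; then P = 5/10
  2 orange: C(7,2)C(6,1)/C(13,3) = 63/143; then P = 6/10
  3 orange: C(7,3)C(6,0)/C(13,3) = 35/286; then P = 7/10
P(orange from Urn II) = 73/130 ≈ 0.5615.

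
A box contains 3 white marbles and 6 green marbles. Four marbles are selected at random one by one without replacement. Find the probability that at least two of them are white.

Sum the hypergeometric tail for j = 2,…,3 white marbles.
Favorable = C(3,2)·C(6,2) + C(3,3)·C(6,1) = 51; total = C(9,4) = 126.
P = 51/126 = 17/42 ≈ 0.4048.

17/42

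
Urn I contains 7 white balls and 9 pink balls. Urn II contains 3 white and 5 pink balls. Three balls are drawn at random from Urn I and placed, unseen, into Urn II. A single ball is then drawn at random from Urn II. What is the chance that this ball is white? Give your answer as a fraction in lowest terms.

69/176

Condition on how many of the transferred balls are white (from Urn I: 7 white of 16; then Urn II has 11 total).
  0 white: C(7,0)C(9,3)/C(16,3) = 3/20; then P = 3/11
  1 white: C(7,1)C(9,2)/C(16,3) = 9/20; then P = 4/11
  2 white: C(7,2)C(9,1)/C(16,3) = 27/80; then P = 5/11
  3 white: C(7,3)C(9,0)/C(16,3) = 1/16; then P = 6/11
P(white from Urn II) = 69/176 ≈ 0.3920.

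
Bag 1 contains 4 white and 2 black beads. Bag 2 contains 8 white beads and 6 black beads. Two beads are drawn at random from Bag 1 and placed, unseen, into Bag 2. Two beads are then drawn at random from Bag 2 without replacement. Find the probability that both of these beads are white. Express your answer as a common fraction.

293/900

Condition on how many of the transferred beads are white (from Bag 1: 4 white of 6; then Bag 2 has 16 total).
  0 white: C(4,0)C(2,2)/C(6,2) = 1/15; then P = C(8,2)/C(16,2) = 7/30
  1 white: C(4,1)C(2,1)/C(6,2) = 8/15; then P = C(9,2)/C(16,2) = 3/10
  2 white: C(4,2)C(2,0)/C(6,2) = 2/5; then P = C(10,2)/C(16,2) = 3/8
P(both white) = 293/900 ≈ 0.3256.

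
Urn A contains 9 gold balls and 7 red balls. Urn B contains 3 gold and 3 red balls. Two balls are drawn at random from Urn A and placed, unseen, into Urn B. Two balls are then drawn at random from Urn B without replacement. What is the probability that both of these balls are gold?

Condition on how many of the transferred balls are gold (from Urn A: 9 gold of 16; then Urn B has 8 total).
  0 gold: C(9,0)C(7,2)/C(16,2) = 7/40; then P = C(3,2)/C(8,2) = 3/28
  1 gold: C(9,1)C(7,1)/C(16,2) = 21/40; then P = C(4,2)/C(8,2) = 3/14
  2 gold: C(9,2)C(7,0)/C(16,2) = 3/10; then P = C(5,2)/C(8,2) = 5/14
P(both gold) = 267/1120 ≈ 0.2384.

267/1120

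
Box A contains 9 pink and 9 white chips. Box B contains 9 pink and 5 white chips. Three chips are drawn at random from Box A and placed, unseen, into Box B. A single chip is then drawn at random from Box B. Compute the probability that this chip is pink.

Condition on how many of the transferred chips are pink (from Box A: 9 pink of 18; then Box B has 17 total).
  0 pink: C(9,0)C(9,3)/C(18,3) = 7/68; then P = 9/17
  1 pink: C(9,1)C(9,2)/C(18,3) = 27/68; then P = 10/17
  2 pink: C(9,2)C(9,1)/C(18,3) = 27/68; then P = 11/17
  3 pink: C(9,3)C(9,0)/C(18,3) = 7/68; then P = 12/17
P(pink from Box B) = 21/34 ≈ 0.6176.

21/34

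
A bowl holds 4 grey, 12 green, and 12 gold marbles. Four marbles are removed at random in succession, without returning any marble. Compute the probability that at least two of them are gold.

Sum the hypergeometric tail for j = 2,…,4 gold marbles.
Favorable = C(12,2)·C(16,2) + C(12,3)·C(16,1) + C(12,4)·C(16,0) = 11935; total = C(28,4) = 20475.
P = 11935/20475 = 341/585 ≈ 0.5829.

341/585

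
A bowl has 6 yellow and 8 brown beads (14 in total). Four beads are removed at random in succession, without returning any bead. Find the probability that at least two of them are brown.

Sum the hypergeometric tail for j = 2,…,4 brown beads.
Favorable = C(8,2)·C(6,2) + C(8,3)·C(6,1) + C(8,4)·C(6,0) = 826; total = C(14,4) = 1001.
P = 826/1001 = 118/143 ≈ 0.8252.

118/143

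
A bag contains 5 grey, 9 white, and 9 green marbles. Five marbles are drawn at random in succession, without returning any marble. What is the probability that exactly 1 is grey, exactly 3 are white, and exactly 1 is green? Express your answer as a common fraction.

540/4807

Unordered draws without replacement: count favorable combinations over C(23,5).
Favorable = C(5,1) · C(9,3) · C(9,1) = 3780; total = C(23,5) = 33649.
P = 3780/33649 = 540/4807 ≈ 0.1123.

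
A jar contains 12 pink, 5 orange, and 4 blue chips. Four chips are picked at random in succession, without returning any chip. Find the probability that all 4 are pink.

Unordered draws without replacement: count favorable combinations over C(21,4).
Favorable = C(12,4) · C(5,0) · C(4,0) = 495; total = C(21,4) = 5985.
P = 495/5985 = 11/133 ≈ 0.0827.

11/133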